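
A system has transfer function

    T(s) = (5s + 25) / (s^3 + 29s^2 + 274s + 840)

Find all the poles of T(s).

s = -7, -10, -12

The poles are the roots of the denominator s^3 + 29s^2 + 274s + 840 = 0.
Trying s = -7: the polynomial evaluates to 0, so (s + 7) is a factor.
Dividing out leaves s^2 + 22s + 120 = 0.
Factoring the quadratic: (s + 10)(s + 12) = 0.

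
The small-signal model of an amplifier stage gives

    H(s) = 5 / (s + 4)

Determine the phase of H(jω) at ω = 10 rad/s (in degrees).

At s = j10: numerator = 5, denominator = 4 + j10.
∠H = ∠num − ∠den = 0° − (68.199°) = -68.20°.

∠H(j10) ≈ -68.20°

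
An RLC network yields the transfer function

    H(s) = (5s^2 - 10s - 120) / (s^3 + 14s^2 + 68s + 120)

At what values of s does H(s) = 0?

Set the numerator to zero: 5s^2 - 10s - 120 = 0, i.e. 5·(s^2 - 2s - 24) = 0.
Factoring: (s + 4)(s - 6) = 0.

s = -4, 6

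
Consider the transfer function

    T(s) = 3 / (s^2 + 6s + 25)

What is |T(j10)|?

Substitute s = j10: numerator = 3, denominator = -75 + j60.
|T(j10)| = |3| / |-75 + j60| = 3 / 96.047 ≈ 0.03123.

|T(j10)| ≈ 0.03123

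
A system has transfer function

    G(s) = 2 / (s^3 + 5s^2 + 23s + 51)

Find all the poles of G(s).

The poles are the roots of the denominator s^3 + 5s^2 + 23s + 51 = 0.
Trying s = -3: the polynomial evaluates to 0, so (s + 3) is a factor.
Dividing out leaves s^2 + 2s + 17 = 0.
The quadratic formula then gives s = -1 ± 4j.

s = -1 + 4j, -1 - 4j, -3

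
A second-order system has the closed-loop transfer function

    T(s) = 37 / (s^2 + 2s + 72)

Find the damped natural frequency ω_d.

Comparing s^2 + 2s + 72 to s^2 + 2ζωₙs + ωₙ²: ωₙ = √72 ≈ 8.485 rad/s and ζ = 2/(2·√72) ≈ 0.1179.
ζωₙ = 2/2 = 1, so ω_d = ωₙ√(1−ζ²) = √(ωₙ² − (ζωₙ)²) = √(72 − 1²) = √71 ≈ 8.426 rad/s.

ω_d ≈ 8.426 rad/s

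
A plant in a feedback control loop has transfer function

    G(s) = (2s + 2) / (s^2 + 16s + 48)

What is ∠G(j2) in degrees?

∠G(j2) ≈ 27.41°

At s = j2: numerator = 2 + j4, denominator = 44 + j32.
∠G = ∠num − ∠den = 63.435° − (36.027°) = 27.41°.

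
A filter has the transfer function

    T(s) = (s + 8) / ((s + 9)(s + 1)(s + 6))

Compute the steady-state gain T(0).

Set s = 0: T(0) = (8) / (54) = 4/27.

T(0) = 4/27 ≈ 0.1481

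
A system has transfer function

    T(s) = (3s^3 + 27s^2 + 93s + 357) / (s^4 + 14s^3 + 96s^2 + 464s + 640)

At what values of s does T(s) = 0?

s = -7, -1 ± 4j

Set the numerator to zero: 3s^3 + 27s^2 + 93s + 357 = 0, i.e. 3·(s^3 + 9s^2 + 31s + 119) = 0.
Factoring: (s + 7)(s^2 + 2s + 17) = 0.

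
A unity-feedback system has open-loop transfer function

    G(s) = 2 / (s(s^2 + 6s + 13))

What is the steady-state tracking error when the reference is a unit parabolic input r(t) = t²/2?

G(s) has one pole at the origin.
This is a Type 1 system; Ka = lim_{s→0} s^2·G(s) = 0, so the steady-state error for a parabola input is infinite.

e_ss = ∞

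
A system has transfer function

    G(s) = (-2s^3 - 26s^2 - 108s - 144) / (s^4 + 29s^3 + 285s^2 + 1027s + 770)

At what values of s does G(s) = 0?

s = -4, -6, -3

Set the numerator to zero: -2s^3 - 26s^2 - 108s - 144 = 0, i.e. -2·(s^3 + 13s^2 + 54s + 72) = 0.
Factoring: (s + 4)(s + 6)(s + 3) = 0.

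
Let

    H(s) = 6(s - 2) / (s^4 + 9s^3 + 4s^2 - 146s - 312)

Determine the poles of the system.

The poles are the roots of the denominator s^4 + 9s^3 + 4s^2 - 146s - 312 = 0.
Trying s = 4: the polynomial evaluates to 0, so (s - 4) is a factor.
Dividing out leaves s^3 + 13s^2 + 56s + 78 = 0.
This factors further as (s^2 + 10s + 26)(s + 3) = 0.

s = -5 ± j, 4, -3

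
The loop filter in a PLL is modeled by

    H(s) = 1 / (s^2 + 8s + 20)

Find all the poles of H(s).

s = -4 + 2j, -4 - 2j

The poles are the roots of the denominator s^2 + 8s + 20 = 0.
Using the quadratic formula: s = (-8 ± √(-16))/2 = -4 ± 2j.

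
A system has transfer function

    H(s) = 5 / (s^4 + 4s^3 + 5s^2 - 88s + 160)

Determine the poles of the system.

The poles are the roots of the denominator s^4 + 4s^3 + 5s^2 - 88s + 160 = 0.
No real roots exist; factor into two real quadratics: (s^2 + 8s + 32)(s^2 - 4s + 5) = 0.
Each quadratic gives a conjugate pair via the quadratic formula.

s = -4 + 4j, -4 - 4j, 2 + j, 2 - j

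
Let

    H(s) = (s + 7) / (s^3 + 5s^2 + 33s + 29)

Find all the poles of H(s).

The poles are the roots of the denominator s^3 + 5s^2 + 33s + 29 = 0.
Trying s = -1: the polynomial evaluates to 0, so (s + 1) is a factor.
Dividing out leaves s^2 + 4s + 29 = 0.
The quadratic formula then gives s = -2 ± 5j.

s = -2 ± 5j, -1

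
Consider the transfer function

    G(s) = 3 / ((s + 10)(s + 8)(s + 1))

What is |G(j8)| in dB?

Substitute s = j8: numerator = 3, denominator = -1136 + j272.
|G(j8)| = |3| / |-1136 + j272| = 3 / 1168.1 ≈ 0.002568.
In decibels: 20·log₁₀(0.002568) ≈ -51.8 dB.

|G(j8)|_dB ≈ -51.8 dB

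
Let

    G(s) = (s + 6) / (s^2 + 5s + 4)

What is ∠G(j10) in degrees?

∠G(j10) ≈ -93.45°

At s = j10: numerator = 6 + j10, denominator = -96 + j50.
∠G = ∠num − ∠den = 59.036° − (152.49°) = -93.45°.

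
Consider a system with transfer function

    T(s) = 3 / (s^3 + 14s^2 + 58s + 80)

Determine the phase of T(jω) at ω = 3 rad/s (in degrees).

∠T(j3) ≈ -107.4°

At s = j3: numerator = 3, denominator = -46 + j147.
∠T = ∠num − ∠den = 0° − (107.38°) = -107.4°.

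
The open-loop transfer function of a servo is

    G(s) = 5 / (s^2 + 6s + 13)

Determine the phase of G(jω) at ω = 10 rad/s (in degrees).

At s = j10: numerator = 5, denominator = -87 + j60.
∠G = ∠num − ∠den = 0° − (145.41°) = -145.4°.

∠G(j10) ≈ -145.4°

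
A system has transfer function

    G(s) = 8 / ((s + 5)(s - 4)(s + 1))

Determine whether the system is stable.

unstable

The poles can be read from the denominator factors: s = -5, 4, -1.
Since the pole(s) at s = 4 lie in the right half-plane, the system is unstable.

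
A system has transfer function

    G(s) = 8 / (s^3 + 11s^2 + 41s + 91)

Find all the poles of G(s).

The poles are the roots of the denominator s^3 + 11s^2 + 41s + 91 = 0.
Trying s = -7: the polynomial evaluates to 0, so (s + 7) is a factor.
Dividing out leaves s^2 + 4s + 13 = 0.
The quadratic formula then gives s = -2 ± 3j.

s = -2 + 3j, -2 - 3j, -7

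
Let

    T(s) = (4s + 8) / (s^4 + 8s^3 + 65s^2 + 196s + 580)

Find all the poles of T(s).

The poles are the roots of the denominator s^4 + 8s^3 + 65s^2 + 196s + 580 = 0.
No real roots exist; factor into two real quadratics: (s^2 + 4s + 20)(s^2 + 4s + 29) = 0.
Each quadratic gives a conjugate pair via the quadratic formula.

s = -2 ± 4j, -2 ± 5j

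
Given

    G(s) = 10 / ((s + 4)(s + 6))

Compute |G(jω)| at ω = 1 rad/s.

|G(j1)| ≈ 0.3987

Substitute s = j1: numerator = 10, denominator = 23 + j10.
|G(j1)| = |10| / |23 + j10| = 10 / 25.080 ≈ 0.3987.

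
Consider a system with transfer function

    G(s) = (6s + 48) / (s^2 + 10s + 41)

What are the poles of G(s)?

s = -5 ± 4j

The poles are the roots of the denominator s^2 + 10s + 41 = 0.
Using the quadratic formula: s = (-10 ± √(-64))/2 = -5 ± 4j.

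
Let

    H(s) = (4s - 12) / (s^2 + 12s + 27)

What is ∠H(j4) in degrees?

∠H(j4) ≈ 49.78°

At s = j4: numerator = -12 + j16, denominator = 11 + j48.
∠H = ∠num − ∠den = 126.87° − (77.093°) = 49.78°.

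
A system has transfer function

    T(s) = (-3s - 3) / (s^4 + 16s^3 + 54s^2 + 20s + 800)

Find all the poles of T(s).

s = 1 + 3j, 1 - 3j, -8, -10

The poles are the roots of the denominator s^4 + 16s^3 + 54s^2 + 20s + 800 = 0.
Trying s = -8: the polynomial evaluates to 0, so (s + 8) is a factor.
Dividing out leaves s^3 + 8s^2 - 10s + 100 = 0.
This factors further as (s^2 - 2s + 10)(s + 10) = 0.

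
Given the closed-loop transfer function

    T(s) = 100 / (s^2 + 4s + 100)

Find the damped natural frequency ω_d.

ω_d ≈ 9.798 rad/s

Comparing s^2 + 4s + 100 to s^2 + 2ζωₙs + ωₙ²: ωₙ = 10 rad/s and ζ = 4/(2·10) = 0.2.
ζωₙ = 4/2 = 2, so ω_d = ωₙ√(1−ζ²) = √(ωₙ² − (ζωₙ)²) = √(100 − 2²) = √96 ≈ 9.798 rad/s.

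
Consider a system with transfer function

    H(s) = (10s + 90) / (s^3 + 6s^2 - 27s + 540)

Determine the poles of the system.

s = 3 ± 6j, -12

The poles are the roots of the denominator s^3 + 6s^2 - 27s + 540 = 0.
Trying s = -12: the polynomial evaluates to 0, so (s + 12) is a factor.
Dividing out leaves s^2 - 6s + 45 = 0.
The quadratic formula then gives s = 3 ± 6j.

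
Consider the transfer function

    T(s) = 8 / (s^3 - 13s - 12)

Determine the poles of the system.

The poles are the roots of the denominator s^3 - 13s - 12 = 0.
Trying s = -1: the polynomial evaluates to 0, so (s + 1) is a factor.
Dividing out leaves s^2 - s - 12 = 0.
Factoring the quadratic: (s - 4)(s + 3) = 0.

s = -1, 4, -3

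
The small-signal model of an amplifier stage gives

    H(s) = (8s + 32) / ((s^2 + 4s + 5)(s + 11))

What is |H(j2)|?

Substitute s = j2: numerator = 32 + j16, denominator = -5 + j90.
|H(j2)| = |32 + j16| / |-5 + j90| = 35.777 / 90.139 ≈ 0.3969.

|H(j2)| ≈ 0.3969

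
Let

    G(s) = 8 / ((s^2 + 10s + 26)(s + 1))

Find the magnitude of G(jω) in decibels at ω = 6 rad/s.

|G(j6)|_dB ≈ -33.3 dB

Substitute s = j6: numerator = 8, denominator = -370.
|G(j6)| = |8| / |-370| = 8 / 370 ≈ 0.02162.
In decibels: 20·log₁₀(0.02162) ≈ -33.3 dB.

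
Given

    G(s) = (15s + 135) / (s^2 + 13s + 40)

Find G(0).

Set s = 0: G(0) = (135) / (40) = 27/8.

G(0) = 27/8 ≈ 3.375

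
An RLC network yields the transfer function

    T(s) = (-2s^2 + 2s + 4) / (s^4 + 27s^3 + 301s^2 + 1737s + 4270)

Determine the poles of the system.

The poles are the roots of the denominator s^4 + 27s^3 + 301s^2 + 1737s + 4270 = 0.
Trying s = -10: the polynomial evaluates to 0, so (s + 10) is a factor.
Dividing out leaves s^3 + 17s^2 + 131s + 427 = 0.
This factors further as (s^2 + 10s + 61)(s + 7) = 0.

s = -5 ± 6j, -10, -7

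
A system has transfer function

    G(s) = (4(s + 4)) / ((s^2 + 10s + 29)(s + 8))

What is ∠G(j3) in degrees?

At s = j3: numerator = 16 + j12, denominator = 70 + j300.
∠G = ∠num − ∠den = 36.870° − (76.866°) = -40.00°.

∠G(j3) ≈ -40.00°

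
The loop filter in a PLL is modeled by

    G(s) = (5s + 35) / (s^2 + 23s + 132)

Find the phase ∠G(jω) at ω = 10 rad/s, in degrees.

∠G(j10) ≈ -27.07°

At s = j10: numerator = 35 + j50, denominator = 32 + j230.
∠G = ∠num − ∠den = 55.008° − (82.079°) = -27.07°.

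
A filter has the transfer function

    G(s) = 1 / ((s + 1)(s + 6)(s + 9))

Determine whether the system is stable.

The poles can be read from the denominator factors: s = -1, -6, -9.
Since all poles lie strictly in the left half-plane, the system is stable.

stable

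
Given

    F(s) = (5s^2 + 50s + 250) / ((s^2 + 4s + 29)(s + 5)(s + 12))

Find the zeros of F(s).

s = -5 + 5j, -5 - 5j

Set the numerator to zero: 5s^2 + 50s + 250 = 0, i.e. 5·(s^2 + 10s + 50) = 0.
Factoring: (s^2 + 10s + 50) = 0.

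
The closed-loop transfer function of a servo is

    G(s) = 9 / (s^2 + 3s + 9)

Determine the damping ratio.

ζ = 0.5

Compare the denominator to the standard form s^2 + 2ζωₙs + ωₙ².
ωₙ² = 9, so ωₙ = 3 rad/s.
2ζωₙ = 3, so ζ = 3/(2·3) = 0.5.
With ζ = 0.5 the response is underdamped.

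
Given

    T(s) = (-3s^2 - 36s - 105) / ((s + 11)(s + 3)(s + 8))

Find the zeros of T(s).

Set the numerator to zero: -3s^2 - 36s - 105 = 0, i.e. -3·(s^2 + 12s + 35) = 0.
Factoring: (s + 7)(s + 5) = 0.

s = -7, -5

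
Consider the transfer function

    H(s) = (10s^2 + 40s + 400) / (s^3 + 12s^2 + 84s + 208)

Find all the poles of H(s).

s = -4 ± 6j, -4

The poles are the roots of the denominator s^3 + 12s^2 + 84s + 208 = 0.
Trying s = -4: the polynomial evaluates to 0, so (s + 4) is a factor.
Dividing out leaves s^2 + 8s + 52 = 0.
The quadratic formula then gives s = -4 ± 6j.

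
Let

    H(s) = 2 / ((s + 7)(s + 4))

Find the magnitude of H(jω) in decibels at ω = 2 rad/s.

Substitute s = j2: numerator = 2, denominator = 24 + j22.
|H(j2)| = |2| / |24 + j22| = 2 / 32.558 ≈ 0.06143.
In decibels: 20·log₁₀(0.06143) ≈ -24.2 dB.

|H(j2)|_dB ≈ -24.2 dB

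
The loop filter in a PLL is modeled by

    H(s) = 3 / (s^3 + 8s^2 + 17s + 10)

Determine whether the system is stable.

The denominator s^3 + 8s^2 + 17s + 10 factors as (s + 5)(s + 1)(s + 2), giving poles at s = -5, -1, -2.
Since all poles lie strictly in the left half-plane, the system is stable.

stable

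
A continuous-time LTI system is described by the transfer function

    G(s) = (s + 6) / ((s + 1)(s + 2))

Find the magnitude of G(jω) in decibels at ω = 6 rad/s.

|G(j6)|_dB ≈ -13.1 dB

Substitute s = j6: numerator = 6 + j6, denominator = -34 + j18.
|G(j6)| = |6 + j6| / |-34 + j18| = 8.4853 / 38.471 ≈ 0.2206.
In decibels: 20·log₁₀(0.2206) ≈ -13.1 dB.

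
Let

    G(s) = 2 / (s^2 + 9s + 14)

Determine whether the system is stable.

stable

The denominator s^2 + 9s + 14 factors as (s + 7)(s + 2), giving poles at s = -7, -2.
Since all poles lie strictly in the left half-plane, the system is stable.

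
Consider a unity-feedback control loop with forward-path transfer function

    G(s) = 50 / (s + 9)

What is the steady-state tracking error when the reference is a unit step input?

e_ss = 0.1525

G(s) has no poles at the origin.
This is a Type 0 system. Kp = lim_{s→0} G(s) = 50/9.
e_ss = 1/(1 + Kp) = 1/(1 + 50/9) = 9/59 ≈ 0.1525.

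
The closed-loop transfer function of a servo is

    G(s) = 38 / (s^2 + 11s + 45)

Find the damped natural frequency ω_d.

ω_d ≈ 3.841 rad/s

Comparing s^2 + 11s + 45 to s^2 + 2ζωₙs + ωₙ²: ωₙ = √45 ≈ 6.708 rad/s and ζ = 11/(2·√45) ≈ 0.8199.
ζωₙ = 11/2 = 5.5, so ω_d = ωₙ√(1−ζ²) = √(ωₙ² − (ζωₙ)²) = √(45 − 5.5²) = √14.75 ≈ 3.841 rad/s.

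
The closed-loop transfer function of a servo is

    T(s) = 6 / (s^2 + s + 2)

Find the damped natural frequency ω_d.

ω_d ≈ 1.323 rad/s

Comparing s^2 + s + 2 to s^2 + 2ζωₙs + ωₙ²: ωₙ = √2 ≈ 1.414 rad/s and ζ = 1/(2·√2) ≈ 0.3536.
ζωₙ = 1/2 = 0.5, so ω_d = ωₙ√(1−ζ²) = √(ωₙ² − (ζωₙ)²) = √(2 − 0.5²) = √1.75 ≈ 1.323 rad/s.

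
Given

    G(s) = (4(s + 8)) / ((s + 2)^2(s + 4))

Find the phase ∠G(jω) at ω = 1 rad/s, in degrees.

∠G(j1) ≈ -60.04°

At s = j1: numerator = 32 + j4, denominator = 8 + j19.
∠G = ∠num − ∠den = 7.1250° − (67.166°) = -60.04°.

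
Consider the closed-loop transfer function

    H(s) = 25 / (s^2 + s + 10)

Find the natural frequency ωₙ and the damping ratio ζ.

ωₙ ≈ 3.162 rad/s, ζ ≈ 0.1581

Compare the denominator to the standard form s^2 + 2ζωₙs + ωₙ².
ωₙ² = 10, so ωₙ = √10 ≈ 3.162 rad/s.
2ζωₙ = 1, so ζ = 1/(2·√10) ≈ 0.1581.
With ζ = 0.1581 the response is underdamped.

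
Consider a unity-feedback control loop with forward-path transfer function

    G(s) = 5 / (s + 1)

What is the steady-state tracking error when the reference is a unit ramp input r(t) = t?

G(s) has no poles at the origin.
This is a Type 0 system; Kv = lim_{s→0} s·G(s) = 0, so the steady-state error for a ramp input is infinite.

e_ss = ∞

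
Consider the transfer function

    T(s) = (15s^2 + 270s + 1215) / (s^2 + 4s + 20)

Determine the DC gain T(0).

T(0) = 243/4 ≈ 60.75

Set s = 0: T(0) = (1215) / (20) = 243/4.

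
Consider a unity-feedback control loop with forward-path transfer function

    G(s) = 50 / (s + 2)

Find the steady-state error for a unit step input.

G(s) has no poles at the origin.
This is a Type 0 system. Kp = lim_{s→0} G(s) = 50/2 = 25.
e_ss = 1/(1 + Kp) = 1/(1 + 25) = 1/26 ≈ 0.03846.

e_ss = 0.03846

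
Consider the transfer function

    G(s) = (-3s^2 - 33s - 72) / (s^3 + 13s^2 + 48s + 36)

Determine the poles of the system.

The poles are the roots of the denominator s^3 + 13s^2 + 48s + 36 = 0.
Trying s = -6: the polynomial evaluates to 0, so (s + 6) is a factor.
Dividing out leaves s^2 + 7s + 6 = 0.
Factoring the quadratic: (s + 1)(s + 6) = 0.

s = -6, -1, -6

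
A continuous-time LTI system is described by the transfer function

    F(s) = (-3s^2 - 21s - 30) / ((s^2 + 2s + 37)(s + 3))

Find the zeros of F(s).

Set the numerator to zero: -3s^2 - 21s - 30 = 0, i.e. -3·(s^2 + 7s + 10) = 0.
Factoring: (s + 5)(s + 2) = 0.

s = -5, -2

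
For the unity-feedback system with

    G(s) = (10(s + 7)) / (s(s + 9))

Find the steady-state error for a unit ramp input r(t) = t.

G(s) has one pole at the origin.
This is a Type 1 system. Kv = lim_{s→0} s·G(s) = 70/9.
e_ss = 1/Kv = 1/(70/9) = 9/70 ≈ 0.1286.

e_ss = 0.1286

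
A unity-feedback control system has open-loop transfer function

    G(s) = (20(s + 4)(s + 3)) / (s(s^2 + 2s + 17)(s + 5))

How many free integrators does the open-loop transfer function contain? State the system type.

Type 1

The denominator has 1 factor of s at the origin (free integrator), so this is a Type 1 system.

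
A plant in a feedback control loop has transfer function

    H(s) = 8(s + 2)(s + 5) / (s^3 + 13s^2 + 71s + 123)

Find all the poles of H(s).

s = -5 ± 4j, -3

The poles are the roots of the denominator s^3 + 13s^2 + 71s + 123 = 0.
Trying s = -3: the polynomial evaluates to 0, so (s + 3) is a factor.
Dividing out leaves s^2 + 10s + 41 = 0.
The quadratic formula then gives s = -5 ± 4j.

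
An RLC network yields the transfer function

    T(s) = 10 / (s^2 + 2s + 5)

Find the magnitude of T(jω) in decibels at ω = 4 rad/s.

|T(j4)|_dB ≈ -2.67 dB

Substitute s = j4: numerator = 10, denominator = -11 + j8.
|T(j4)| = |10| / |-11 + j8| = 10 / 13.601 ≈ 0.7352.
In decibels: 20·log₁₀(0.7352) ≈ -2.67 dB.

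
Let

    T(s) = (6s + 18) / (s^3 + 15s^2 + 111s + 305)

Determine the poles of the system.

s = -5 ± 6j, -5

The poles are the roots of the denominator s^3 + 15s^2 + 111s + 305 = 0.
Trying s = -5: the polynomial evaluates to 0, so (s + 5) is a factor.
Dividing out leaves s^2 + 10s + 61 = 0.
The quadratic formula then gives s = -5 ± 6j.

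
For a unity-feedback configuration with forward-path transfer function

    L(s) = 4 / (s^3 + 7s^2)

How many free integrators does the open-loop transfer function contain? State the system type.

Type 2

Factor s from the denominator: s^3 + 7s^2 = s^2·(s + 7).
There are 2 poles at the origin, so the system is Type 2.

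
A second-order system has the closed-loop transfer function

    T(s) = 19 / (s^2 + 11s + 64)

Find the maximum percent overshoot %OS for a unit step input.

Comparing s^2 + 11s + 64 to s^2 + 2ζωₙs + ωₙ²: ωₙ = 8 rad/s and ζ = 11/(2·8) = 0.6875.
%OS = 100·exp(−πζ/√(1−ζ²)) = 100·exp(−π·0.6875/√(1−0.6875²)) ≈ 5.11%.

%OS ≈ 5.11%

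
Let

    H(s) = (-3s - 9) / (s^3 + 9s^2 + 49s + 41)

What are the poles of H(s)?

s = -4 + 5j, -4 - 5j, -1

The poles are the roots of the denominator s^3 + 9s^2 + 49s + 41 = 0.
Trying s = -1: the polynomial evaluates to 0, so (s + 1) is a factor.
Dividing out leaves s^2 + 8s + 41 = 0.
The quadratic formula then gives s = -4 ± 5j.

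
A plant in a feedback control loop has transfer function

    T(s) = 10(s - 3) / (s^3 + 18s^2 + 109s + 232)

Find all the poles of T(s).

s = -5 + 2j, -5 - 2j, -8

The poles are the roots of the denominator s^3 + 18s^2 + 109s + 232 = 0.
Trying s = -8: the polynomial evaluates to 0, so (s + 8) is a factor.
Dividing out leaves s^2 + 10s + 29 = 0.
The quadratic formula then gives s = -5 ± 2j.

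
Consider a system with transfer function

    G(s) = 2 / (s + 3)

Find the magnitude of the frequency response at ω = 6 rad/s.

|G(j6)| ≈ 0.2981

Substitute s = j6: numerator = 2, denominator = 3 + j6.
|G(j6)| = |2| / |3 + j6| = 2 / 6.7082 ≈ 0.2981.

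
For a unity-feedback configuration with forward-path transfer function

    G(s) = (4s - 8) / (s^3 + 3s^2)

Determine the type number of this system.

Factor s from the denominator: s^3 + 3s^2 = s^2·(s + 3).
There are 2 poles at the origin, so the system is Type 2.

Type 2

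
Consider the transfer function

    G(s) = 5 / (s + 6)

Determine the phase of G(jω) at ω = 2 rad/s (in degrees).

∠G(j2) ≈ -18.43°

At s = j2: numerator = 5, denominator = 6 + j2.
∠G = ∠num − ∠den = 0° − (18.435°) = -18.43°.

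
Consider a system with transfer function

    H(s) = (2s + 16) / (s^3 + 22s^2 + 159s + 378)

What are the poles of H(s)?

The poles are the roots of the denominator s^3 + 22s^2 + 159s + 378 = 0.
Trying s = -9: the polynomial evaluates to 0, so (s + 9) is a factor.
Dividing out leaves s^2 + 13s + 42 = 0.
Factoring the quadratic: (s + 6)(s + 7) = 0.

s = -9, -6, -7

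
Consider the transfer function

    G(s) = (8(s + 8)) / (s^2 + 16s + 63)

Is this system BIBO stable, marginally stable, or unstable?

stable

The denominator s^2 + 16s + 63 factors as (s + 7)(s + 9), giving poles at s = -7, -9.
Since all poles lie strictly in the left half-plane, the system is stable.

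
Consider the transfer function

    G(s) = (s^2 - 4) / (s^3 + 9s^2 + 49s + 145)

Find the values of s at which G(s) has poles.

s = -2 ± 5j, -5

The poles are the roots of the denominator s^3 + 9s^2 + 49s + 145 = 0.
Trying s = -5: the polynomial evaluates to 0, so (s + 5) is a factor.
Dividing out leaves s^2 + 4s + 29 = 0.
The quadratic formula then gives s = -2 ± 5j.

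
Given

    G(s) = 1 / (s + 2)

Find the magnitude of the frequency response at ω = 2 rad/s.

|G(j2)| ≈ 0.3536

Substitute s = j2: numerator = 1, denominator = 2 + j2.
|G(j2)| = |1| / |2 + j2| = 1 / 2.8284 ≈ 0.3536.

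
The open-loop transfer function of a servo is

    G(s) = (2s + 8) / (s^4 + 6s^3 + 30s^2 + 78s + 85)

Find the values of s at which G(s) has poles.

s = -2 + j, -2 - j, -1 + 4j, -1 - 4j

The poles are the roots of the denominator s^4 + 6s^3 + 30s^2 + 78s + 85 = 0.
No real roots exist; factor into two real quadratics: (s^2 + 4s + 5)(s^2 + 2s + 17) = 0.
Each quadratic gives a conjugate pair via the quadratic formula.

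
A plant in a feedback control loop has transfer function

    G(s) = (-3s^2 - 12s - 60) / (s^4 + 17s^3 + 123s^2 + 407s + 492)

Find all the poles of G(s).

s = -5 + 4j, -5 - 4j, -4, -3

The poles are the roots of the denominator s^4 + 17s^3 + 123s^2 + 407s + 492 = 0.
Trying s = -4: the polynomial evaluates to 0, so (s + 4) is a factor.
Dividing out leaves s^3 + 13s^2 + 71s + 123 = 0.
This factors further as (s^2 + 10s + 41)(s + 3) = 0.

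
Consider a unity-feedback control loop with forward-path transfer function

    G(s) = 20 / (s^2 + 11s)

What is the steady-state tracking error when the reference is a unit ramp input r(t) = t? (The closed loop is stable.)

e_ss = 0.5500

G(s) has one pole at the origin.
This is a Type 1 system. Kv = lim_{s→0} s·G(s) = 20/11.
e_ss = 1/Kv = 1/(20/11) = 11/20 ≈ 0.5500.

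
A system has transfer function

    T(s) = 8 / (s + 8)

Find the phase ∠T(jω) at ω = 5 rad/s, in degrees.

At s = j5: numerator = 8, denominator = 8 + j5.
∠T = ∠num − ∠den = 0° − (32.005°) = -32.01°.

∠T(j5) ≈ -32.01°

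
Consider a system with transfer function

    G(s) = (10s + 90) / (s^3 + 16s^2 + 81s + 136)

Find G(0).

Set s = 0: G(0) = (90) / (136) = 45/68.

G(0) = 45/68 ≈ 0.6618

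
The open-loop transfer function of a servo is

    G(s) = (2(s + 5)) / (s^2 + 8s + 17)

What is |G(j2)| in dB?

|G(j2)|_dB ≈ -5.64 dB

Substitute s = j2: numerator = 10 + j4, denominator = 13 + j16.
|G(j2)| = |10 + j4| / |13 + j16| = 10.770 / 20.616 ≈ 0.5224.
In decibels: 20·log₁₀(0.5224) ≈ -5.64 dB.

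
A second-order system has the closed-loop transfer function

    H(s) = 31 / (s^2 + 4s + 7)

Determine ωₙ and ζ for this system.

ωₙ ≈ 2.646 rad/s, ζ ≈ 0.7559

Compare the denominator to the standard form s^2 + 2ζωₙs + ωₙ².
ωₙ² = 7, so ωₙ = √7 ≈ 2.646 rad/s.
2ζωₙ = 4, so ζ = 4/(2·√7) ≈ 0.7559.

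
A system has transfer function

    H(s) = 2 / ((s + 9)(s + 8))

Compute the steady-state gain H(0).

At s = 0 each factor (s + a) contributes a and each (s^2 + bs + c) contributes c.
H(0) = 2·1 / ((9) · (8)) = 2/72 = 1/36.

H(0) = 1/36 ≈ 0.02778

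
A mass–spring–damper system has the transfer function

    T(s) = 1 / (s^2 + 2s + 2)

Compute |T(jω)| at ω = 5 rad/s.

|T(j5)| ≈ 0.03987

Substitute s = j5: numerator = 1, denominator = -23 + j10.
|T(j5)| = |1| / |-23 + j10| = 1 / 25.080 ≈ 0.03987.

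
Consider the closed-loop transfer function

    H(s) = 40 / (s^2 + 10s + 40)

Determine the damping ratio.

ζ ≈ 0.7906

Compare the denominator to the standard form s^2 + 2ζωₙs + ωₙ².
ωₙ² = 40, so ωₙ = √40 ≈ 6.325 rad/s.
2ζωₙ = 10, so ζ = 10/(2·√40) ≈ 0.7906.
With ζ = 0.7906 the response is underdamped.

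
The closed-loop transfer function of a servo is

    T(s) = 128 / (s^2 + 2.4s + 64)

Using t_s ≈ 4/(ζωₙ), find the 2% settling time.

t_s ≈ 3.333 s

Comparing s^2 + 2.4s + 64 to s^2 + 2ζωₙs + ωₙ²: ωₙ = 8 rad/s and ζ = 2.4/(2·8) = 0.15.
ζωₙ = 2.4/2 = 1.2, so t_s ≈ 4/(ζωₙ) = 4/1.2 ≈ 3.333 s.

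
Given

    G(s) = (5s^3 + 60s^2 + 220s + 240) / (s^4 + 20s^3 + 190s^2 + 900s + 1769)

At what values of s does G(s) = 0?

s = -4, -6, -2

Set the numerator to zero: 5s^3 + 60s^2 + 220s + 240 = 0, i.e. 5·(s^3 + 12s^2 + 44s + 48) = 0.
Factoring: (s + 4)(s + 6)(s + 2) = 0.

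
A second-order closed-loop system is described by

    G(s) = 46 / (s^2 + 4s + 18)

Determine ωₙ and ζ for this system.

ωₙ ≈ 4.243 rad/s, ζ ≈ 0.4714

Compare the denominator to the standard form s^2 + 2ζωₙs + ωₙ².
ωₙ² = 18, so ωₙ = √18 ≈ 4.243 rad/s.
2ζωₙ = 4, so ζ = 4/(2·√18) ≈ 0.4714.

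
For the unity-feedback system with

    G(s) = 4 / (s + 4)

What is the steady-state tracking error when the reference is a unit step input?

e_ss = 0.5000

G(s) has no poles at the origin.
This is a Type 0 system. Kp = lim_{s→0} G(s) = 4/4 = 1.
e_ss = 1/(1 + Kp) = 1/(1 + 1) = 1/2 ≈ 0.5000.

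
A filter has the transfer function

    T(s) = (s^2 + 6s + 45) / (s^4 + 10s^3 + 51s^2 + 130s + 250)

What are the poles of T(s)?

s = -4 ± 3j, -1 ± 3j

The poles are the roots of the denominator s^4 + 10s^3 + 51s^2 + 130s + 250 = 0.
No real roots exist; factor into two real quadratics: (s^2 + 8s + 25)(s^2 + 2s + 10) = 0.
Each quadratic gives a conjugate pair via the quadratic formula.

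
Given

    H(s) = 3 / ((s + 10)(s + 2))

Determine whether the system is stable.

The poles can be read from the denominator factors: s = -10, -2.
Since all poles lie strictly in the left half-plane, the system is stable.

stable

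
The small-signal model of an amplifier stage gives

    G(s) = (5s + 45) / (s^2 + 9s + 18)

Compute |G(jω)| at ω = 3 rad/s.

Substitute s = j3: numerator = 45 + j15, denominator = 9 + j27.
|G(j3)| = |45 + j15| / |9 + j27| = 47.434 / 28.460 ≈ 1.667.

|G(j3)| ≈ 1.667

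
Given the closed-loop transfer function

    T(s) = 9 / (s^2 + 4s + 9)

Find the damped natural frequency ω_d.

Comparing s^2 + 4s + 9 to s^2 + 2ζωₙs + ωₙ²: ωₙ = 3 rad/s and ζ = 4/(2·3) ≈ 0.6667.
ζωₙ = 4/2 = 2, so ω_d = ωₙ√(1−ζ²) = √(ωₙ² − (ζωₙ)²) = √(9 − 2²) = √5 ≈ 2.236 rad/s.

ω_d ≈ 2.236 rad/s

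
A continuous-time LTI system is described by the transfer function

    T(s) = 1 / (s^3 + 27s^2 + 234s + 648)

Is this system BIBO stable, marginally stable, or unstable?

stable

The denominator s^3 + 27s^2 + 234s + 648 factors as (s + 9)(s + 12)(s + 6), giving poles at s = -9, -12, -6.
Since all poles lie strictly in the left half-plane, the system is stable.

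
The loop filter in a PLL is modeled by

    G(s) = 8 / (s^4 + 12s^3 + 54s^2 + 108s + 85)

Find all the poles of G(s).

The poles are the roots of the denominator s^4 + 12s^3 + 54s^2 + 108s + 85 = 0.
No real roots exist; factor into two real quadratics: (s^2 + 8s + 17)(s^2 + 4s + 5) = 0.
Each quadratic gives a conjugate pair via the quadratic formula.

s = -4 + j, -4 - j, -2 + j, -2 - j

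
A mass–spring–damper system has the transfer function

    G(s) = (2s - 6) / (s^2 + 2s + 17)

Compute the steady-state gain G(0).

Set s = 0: G(0) = (-6) / (17) = -6/17.

G(0) = -6/17 ≈ -0.3529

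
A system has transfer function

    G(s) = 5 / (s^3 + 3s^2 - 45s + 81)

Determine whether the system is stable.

unstable

The denominator s^3 + 3s^2 - 45s + 81 factors as (s + 9)(s - 3)^2, giving poles at s = -9, 3, 3.
Since the pole(s) at s = 3, 3 lie in the right half-plane, the system is unstable.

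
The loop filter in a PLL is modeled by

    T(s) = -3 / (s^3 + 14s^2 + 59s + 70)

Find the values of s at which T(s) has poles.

s = -7, -5, -2

The poles are the roots of the denominator s^3 + 14s^2 + 59s + 70 = 0.
Trying s = -7: the polynomial evaluates to 0, so (s + 7) is a factor.
Dividing out leaves s^2 + 7s + 10 = 0.
Factoring the quadratic: (s + 5)(s + 2) = 0.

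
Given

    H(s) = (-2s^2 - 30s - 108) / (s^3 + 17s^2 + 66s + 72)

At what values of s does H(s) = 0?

Set the numerator to zero: -2s^2 - 30s - 108 = 0, i.e. -2·(s^2 + 15s + 54) = 0.
Factoring: (s + 6)(s + 9) = 0.

s = -6, -9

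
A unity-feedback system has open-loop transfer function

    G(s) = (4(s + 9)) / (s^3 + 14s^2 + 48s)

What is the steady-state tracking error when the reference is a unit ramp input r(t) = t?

e_ss = 1.333

G(s) has one pole at the origin.
This is a Type 1 system. Kv = lim_{s→0} s·G(s) = 36/48 = 3/4.
e_ss = 1/Kv = 1/(3/4) = 4/3 ≈ 1.333.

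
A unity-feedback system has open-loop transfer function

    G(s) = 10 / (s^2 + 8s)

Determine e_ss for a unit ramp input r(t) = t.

e_ss = 0.8000

G(s) has one pole at the origin.
This is a Type 1 system. Kv = lim_{s→0} s·G(s) = 10/8 = 5/4.
e_ss = 1/Kv = 1/(5/4) = 4/5 ≈ 0.8000.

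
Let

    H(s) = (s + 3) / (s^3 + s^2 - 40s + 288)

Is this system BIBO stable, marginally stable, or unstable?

unstable

The denominator s^3 + s^2 - 40s + 288 factors as (s + 9)(s^2 - 8s + 32), giving poles at s = -9, 4 + 4j, 4 - 4j.
Since the pole(s) at s = 4 + 4j, 4 - 4j lie in the right half-plane, the system is unstable.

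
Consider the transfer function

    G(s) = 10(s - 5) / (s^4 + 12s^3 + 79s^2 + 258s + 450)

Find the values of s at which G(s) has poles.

The poles are the roots of the denominator s^4 + 12s^3 + 79s^2 + 258s + 450 = 0.
No real roots exist; factor into two real quadratics: (s^2 + 6s + 18)(s^2 + 6s + 25) = 0.
Each quadratic gives a conjugate pair via the quadratic formula.

s = -3 ± 3j, -3 ± 4j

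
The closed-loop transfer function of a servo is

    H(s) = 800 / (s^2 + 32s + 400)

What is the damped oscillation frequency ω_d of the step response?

ω_d = 12 rad/s

Comparing s^2 + 32s + 400 to s^2 + 2ζωₙs + ωₙ²: ωₙ = 20 rad/s and ζ = 32/(2·20) = 0.8.
ζωₙ = 32/2 = 16, so ω_d = ωₙ√(1−ζ²) = √(ωₙ² − (ζωₙ)²) = √(400 − 16²) = √144 = 12 rad/s.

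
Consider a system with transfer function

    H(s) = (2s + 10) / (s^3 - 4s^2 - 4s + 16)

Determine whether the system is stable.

The denominator s^3 - 4s^2 - 4s + 16 factors as (s + 2)(s - 4)(s - 2), giving poles at s = -2, 4, 2.
Since the pole(s) at s = 4, 2 lie in the right half-plane, the system is unstable.

unstable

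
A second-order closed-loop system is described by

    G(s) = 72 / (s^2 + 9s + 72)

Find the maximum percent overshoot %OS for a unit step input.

%OS ≈ 14.0%

Comparing s^2 + 9s + 72 to s^2 + 2ζωₙs + ωₙ²: ωₙ = √72 ≈ 8.485 rad/s and ζ = 9/(2·√72) ≈ 0.5303.
%OS = 100·exp(−πζ/√(1−ζ²)) = 100·exp(−π·0.5303/√(1−0.5303²)) ≈ 14.0%.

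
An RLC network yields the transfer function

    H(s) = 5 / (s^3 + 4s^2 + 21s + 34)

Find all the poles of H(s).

s = -1 ± 4j, -2

The poles are the roots of the denominator s^3 + 4s^2 + 21s + 34 = 0.
Trying s = -2: the polynomial evaluates to 0, so (s + 2) is a factor.
Dividing out leaves s^2 + 2s + 17 = 0.
The quadratic formula then gives s = -1 ± 4j.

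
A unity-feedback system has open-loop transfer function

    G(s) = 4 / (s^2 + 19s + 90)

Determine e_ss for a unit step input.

e_ss = 0.9574

G(s) has no poles at the origin.
This is a Type 0 system. Kp = lim_{s→0} G(s) = 4/90 = 2/45.
e_ss = 1/(1 + Kp) = 1/(1 + 2/45) = 45/47 ≈ 0.9574.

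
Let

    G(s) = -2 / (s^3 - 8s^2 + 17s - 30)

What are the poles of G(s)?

The poles are the roots of the denominator s^3 - 8s^2 + 17s - 30 = 0.
Trying s = 6: the polynomial evaluates to 0, so (s - 6) is a factor.
Dividing out leaves s^2 - 2s + 5 = 0.
The quadratic formula then gives s = 1 ± 2j.

s = 1 ± 2j, 6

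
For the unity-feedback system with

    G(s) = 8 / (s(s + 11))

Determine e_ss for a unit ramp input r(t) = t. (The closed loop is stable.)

e_ss = 1.375

G(s) has one pole at the origin.
This is a Type 1 system. Kv = lim_{s→0} s·G(s) = 8/11.
e_ss = 1/Kv = 1/(8/11) = 11/8 ≈ 1.375.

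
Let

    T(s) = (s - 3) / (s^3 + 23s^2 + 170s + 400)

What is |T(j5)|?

|T(j5)| ≈ 0.007818

Substitute s = j5: numerator = -3 + j5, denominator = -175 + j725.
|T(j5)| = |-3 + j5| / |-175 + j725| = 5.8310 / 745.82 ≈ 0.007818.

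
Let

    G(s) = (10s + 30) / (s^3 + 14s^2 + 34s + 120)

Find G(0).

Set s = 0: G(0) = (30) / (120) = 1/4.

G(0) = 1/4 ≈ 0.2500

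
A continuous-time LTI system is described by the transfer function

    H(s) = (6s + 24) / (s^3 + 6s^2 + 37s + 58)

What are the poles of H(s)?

The poles are the roots of the denominator s^3 + 6s^2 + 37s + 58 = 0.
Trying s = -2: the polynomial evaluates to 0, so (s + 2) is a factor.
Dividing out leaves s^2 + 4s + 29 = 0.
The quadratic formula then gives s = -2 ± 5j.

s = -2 ± 5j, -2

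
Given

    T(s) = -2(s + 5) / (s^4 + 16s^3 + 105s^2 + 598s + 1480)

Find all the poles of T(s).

The poles are the roots of the denominator s^4 + 16s^3 + 105s^2 + 598s + 1480 = 0.
Trying s = -10: the polynomial evaluates to 0, so (s + 10) is a factor.
Dividing out leaves s^3 + 6s^2 + 45s + 148 = 0.
This factors further as (s^2 + 2s + 37)(s + 4) = 0.

s = -1 ± 6j, -10, -4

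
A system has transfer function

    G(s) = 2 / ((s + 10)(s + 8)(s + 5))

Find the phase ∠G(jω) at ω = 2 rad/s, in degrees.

∠G(j2) ≈ -47.15°

At s = j2: numerator = 2, denominator = 308 + j332.
∠G = ∠num − ∠den = 0° − (47.148°) = -47.15°.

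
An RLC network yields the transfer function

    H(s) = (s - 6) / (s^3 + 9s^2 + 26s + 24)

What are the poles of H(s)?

s = -2, -4, -3

The poles are the roots of the denominator s^3 + 9s^2 + 26s + 24 = 0.
Trying s = -2: the polynomial evaluates to 0, so (s + 2) is a factor.
Dividing out leaves s^2 + 7s + 12 = 0.
Factoring the quadratic: (s + 4)(s + 3) = 0.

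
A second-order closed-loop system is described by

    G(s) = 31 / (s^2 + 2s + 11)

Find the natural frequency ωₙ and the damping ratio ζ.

ωₙ ≈ 3.317 rad/s, ζ ≈ 0.3015

Compare the denominator to the standard form s^2 + 2ζωₙs + ωₙ².
ωₙ² = 11, so ωₙ = √11 ≈ 3.317 rad/s.
2ζωₙ = 2, so ζ = 2/(2·√11) ≈ 0.3015.
With ζ = 0.3015 the response is underdamped.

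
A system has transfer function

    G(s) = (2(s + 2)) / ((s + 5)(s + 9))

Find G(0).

At s = 0 each factor (s + a) contributes a and each (s^2 + bs + c) contributes c.
G(0) = 2·(2) / ((5) · (9)) = 4/45 = 4/45.

G(0) = 4/45 ≈ 0.08889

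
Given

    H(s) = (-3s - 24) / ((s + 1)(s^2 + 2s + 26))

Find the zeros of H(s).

s = -8

Set the numerator to zero: -3s - 24 = 0, i.e. -3·(s + 8) = 0.
So s = -8.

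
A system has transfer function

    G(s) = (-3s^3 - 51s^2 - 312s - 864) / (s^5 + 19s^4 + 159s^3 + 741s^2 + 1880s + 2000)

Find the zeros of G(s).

Set the numerator to zero: -3s^3 - 51s^2 - 312s - 864 = 0, i.e. -3·(s^3 + 17s^2 + 104s + 288) = 0.
Factoring: (s^2 + 8s + 32)(s + 9) = 0.

s = -4 + 4j, -4 - 4j, -9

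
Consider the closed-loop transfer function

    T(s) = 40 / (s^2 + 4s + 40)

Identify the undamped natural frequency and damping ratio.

ωₙ ≈ 6.325 rad/s, ζ ≈ 0.3162

Compare the denominator to the standard form s^2 + 2ζωₙs + ωₙ².
ωₙ² = 40, so ωₙ = √40 ≈ 6.325 rad/s.
2ζωₙ = 4, so ζ = 4/(2·√40) ≈ 0.3162.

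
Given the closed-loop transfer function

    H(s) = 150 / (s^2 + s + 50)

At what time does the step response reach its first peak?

t_p ≈ 0.4454 s

Comparing s^2 + s + 50 to s^2 + 2ζωₙs + ωₙ²: ωₙ = √50 ≈ 7.071 rad/s and ζ = 1/(2·√50) ≈ 0.07071.
ζωₙ = 1/2 = 0.5, so ω_d = ωₙ√(1−ζ²) = √(ωₙ² − (ζωₙ)²) = √(50 − 0.5²) = √49.75 ≈ 7.053 rad/s.
t_p = π/ω_d = π/7.053 ≈ 0.4454 s.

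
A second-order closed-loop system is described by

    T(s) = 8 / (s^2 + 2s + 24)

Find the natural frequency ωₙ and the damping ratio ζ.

Compare the denominator to the standard form s^2 + 2ζωₙs + ωₙ².
ωₙ² = 24, so ωₙ = √24 ≈ 4.899 rad/s.
2ζωₙ = 2, so ζ = 2/(2·√24) ≈ 0.2041.

ωₙ ≈ 4.899 rad/s, ζ ≈ 0.2041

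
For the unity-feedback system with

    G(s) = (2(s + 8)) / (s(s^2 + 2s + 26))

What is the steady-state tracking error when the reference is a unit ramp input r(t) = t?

G(s) has one pole at the origin.
This is a Type 1 system. Kv = lim_{s→0} s·G(s) = 16/26 = 8/13.
e_ss = 1/Kv = 1/(8/13) = 13/8 ≈ 1.625.

e_ss = 1.625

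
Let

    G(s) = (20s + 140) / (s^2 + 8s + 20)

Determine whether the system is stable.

stable

The poles can be read from the denominator factors: s = -4 ± 2j.
Since all poles lie strictly in the left half-plane, the system is stable.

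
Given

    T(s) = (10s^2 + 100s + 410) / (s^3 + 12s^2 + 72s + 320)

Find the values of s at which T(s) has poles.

s = -2 ± 6j, -8

The poles are the roots of the denominator s^3 + 12s^2 + 72s + 320 = 0.
Trying s = -8: the polynomial evaluates to 0, so (s + 8) is a factor.
Dividing out leaves s^2 + 4s + 40 = 0.
The quadratic formula then gives s = -2 ± 6j.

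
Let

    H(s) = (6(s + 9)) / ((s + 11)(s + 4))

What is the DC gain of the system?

At s = 0 each factor (s + a) contributes a and each (s^2 + bs + c) contributes c.
H(0) = 6·(9) / ((11) · (4)) = 54/44 = 27/22.

H(0) = 27/22 ≈ 1.227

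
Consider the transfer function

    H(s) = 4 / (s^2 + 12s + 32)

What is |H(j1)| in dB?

Substitute s = j1: numerator = 4, denominator = 31 + j12.
|H(j1)| = |4| / |31 + j12| = 4 / 33.242 ≈ 0.1203.
In decibels: 20·log₁₀(0.1203) ≈ -18.4 dB.

|H(j1)|_dB ≈ -18.4 dB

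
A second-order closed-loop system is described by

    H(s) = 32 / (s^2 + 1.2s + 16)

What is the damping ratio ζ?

Compare the denominator to the standard form s^2 + 2ζωₙs + ωₙ².
ωₙ² = 16, so ωₙ = 4 rad/s.
2ζωₙ = 1.2, so ζ = 1.2/(2·4) = 0.15.

ζ = 0.15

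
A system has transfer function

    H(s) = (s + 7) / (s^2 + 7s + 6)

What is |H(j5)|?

Substitute s = j5: numerator = 7 + j5, denominator = -19 + j35.
|H(j5)| = |7 + j5| / |-19 + j35| = 8.6023 / 39.825 ≈ 0.2160.

|H(j5)| ≈ 0.2160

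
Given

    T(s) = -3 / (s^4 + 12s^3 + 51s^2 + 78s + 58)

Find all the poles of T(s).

The poles are the roots of the denominator s^4 + 12s^3 + 51s^2 + 78s + 58 = 0.
No real roots exist; factor into two real quadratics: (s^2 + 2s + 2)(s^2 + 10s + 29) = 0.
Each quadratic gives a conjugate pair via the quadratic formula.

s = -1 + j, -1 - j, -5 + 2j, -5 - 2j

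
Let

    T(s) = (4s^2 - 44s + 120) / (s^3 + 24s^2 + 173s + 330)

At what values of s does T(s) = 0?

Set the numerator to zero: 4s^2 - 44s + 120 = 0, i.e. 4·(s^2 - 11s + 30) = 0.
Factoring: (s - 5)(s - 6) = 0.

s = 5, 6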